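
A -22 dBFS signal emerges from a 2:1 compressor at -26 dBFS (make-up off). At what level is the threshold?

-30 dBFS

Let T be the threshold. Output overshoot = (input overshoot)/R, so -26 − T = (-22 − T)/2.
2·(-26 − T) = -22 − T → 1·T = -52 − (-22) = -30.
T = -30/1 = -30 dBFS.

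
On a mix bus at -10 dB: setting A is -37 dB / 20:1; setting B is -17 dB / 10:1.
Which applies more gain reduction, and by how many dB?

A, by 19.35 dB

A: 27 dB over, compressed to 1.35 dB over, so 25.65 dB of GR.
B: 7 dB over, compressed to 0.7 dB over, so 6.3 dB of GR.
A applies 19.35 dB more gain reduction.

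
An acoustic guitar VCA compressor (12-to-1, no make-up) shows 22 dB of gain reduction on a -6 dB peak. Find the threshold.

Let T be the threshold. Output overshoot = (input overshoot)/R, so -28 − T = (-6 − T)/12.
12·(-28 − T) = -6 − T → 11·T = -336 − (-6) = -330.
T = -330/11 = -30 dB.

-30 dB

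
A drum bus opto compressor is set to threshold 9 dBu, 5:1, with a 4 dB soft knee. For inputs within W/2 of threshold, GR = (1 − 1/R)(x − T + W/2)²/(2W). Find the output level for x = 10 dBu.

9.1 dBu

x − T + W/2 = 10 − 9 + 2 = 3.
GR = (1 − 1/5) × 3² / 8 = 0.8 × 9 / 8 = 0.9 dB.
Output = 10 − 0.9 = 9.1 dBu.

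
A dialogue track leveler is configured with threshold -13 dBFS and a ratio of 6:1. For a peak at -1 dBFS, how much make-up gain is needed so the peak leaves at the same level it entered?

10 dB

Without make-up, output = threshold + overshoot/6 = -13 + 2 = -11 dBFS.
Gap to target: 10 dB.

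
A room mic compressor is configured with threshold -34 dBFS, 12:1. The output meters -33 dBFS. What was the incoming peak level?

The compressed level sits -33 − (-34) = 1 dB over threshold.
Before 12:1 compression the overshoot was 1 × 12 = 12 dB, so input = -34 + 12 = -22 dBFS.

-22 dBFS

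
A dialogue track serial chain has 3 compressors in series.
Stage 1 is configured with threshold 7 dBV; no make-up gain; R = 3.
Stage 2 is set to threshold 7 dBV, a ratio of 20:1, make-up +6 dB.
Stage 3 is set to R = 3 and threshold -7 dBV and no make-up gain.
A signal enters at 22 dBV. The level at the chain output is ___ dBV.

Stage 1: 15 dB above 7 dBV, reduced 3:1 to 5 dB above → 12 dBV.
Stage 2: overshoot 5 dB → 5/20 = 0.25 dB → 7.25 dBV; +6 dB make-up → 13.25 dBV.
Stage 3: overshoot 20.25 dB → 20.25/3 = 6.75 dB → -0.25 dBV.

-0.25 dBV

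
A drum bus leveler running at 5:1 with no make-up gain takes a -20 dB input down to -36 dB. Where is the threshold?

Gain reduction = -20 − (-36) = 16 dB; output overshoot = GR / (R − 1) = 16 / 4 = 4 dB.
Threshold = output − output overshoot = -36 − 4 = -40 dB.

-40 dB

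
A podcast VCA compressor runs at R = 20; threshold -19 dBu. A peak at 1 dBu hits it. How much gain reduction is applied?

19 dB

1 dBu exceeds the threshold by 20 dB.
At 20:1, output sits 20/20 = 1 dB above threshold.
GR = overshoot in − overshoot out = 20 − 1 = 19 dB.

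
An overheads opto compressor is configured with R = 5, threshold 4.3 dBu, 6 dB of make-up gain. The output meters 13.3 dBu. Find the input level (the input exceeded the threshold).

Before make-up, the level was 13.3 − 6 = 7.3 dBu.
Post-compression overshoot = 7.3 − 4.3 = 3 dB.
Before 5:1 compression the overshoot was 3 × 5 = 15 dB, so input = 4.3 + 15 = 19.3 dBu.

19.3 dBu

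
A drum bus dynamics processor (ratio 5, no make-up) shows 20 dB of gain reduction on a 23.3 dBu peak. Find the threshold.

Input is 25 dB above T (since output overshoot × R = input overshoot: (3.3 − T)·5 = 23.3 − T gives T = -1.7 dBu).
Check: -1.7 + (23.3 − (-1.7))/5 = -1.7 + 5 = 3.3 dBu. ✓

-1.7 dBu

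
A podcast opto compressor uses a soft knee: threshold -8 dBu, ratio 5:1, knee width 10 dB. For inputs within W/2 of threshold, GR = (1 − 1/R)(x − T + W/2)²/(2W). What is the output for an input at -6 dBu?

-7.96 dBu

x − T + W/2 = -6 − (-8) + 5 = 7.
GR = (1 − 1/5) × 7² / 20 = 0.8 × 49 / 20 = 1.96 dB.
Output = -6 − 1.96 = -7.96 dBu.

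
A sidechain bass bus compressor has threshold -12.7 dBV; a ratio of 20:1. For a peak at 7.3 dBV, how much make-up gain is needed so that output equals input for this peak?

19 dB

Without make-up, output = threshold + overshoot/20 = -12.7 + 1 = -11.7 dBV.
Gap to target: 19 dB.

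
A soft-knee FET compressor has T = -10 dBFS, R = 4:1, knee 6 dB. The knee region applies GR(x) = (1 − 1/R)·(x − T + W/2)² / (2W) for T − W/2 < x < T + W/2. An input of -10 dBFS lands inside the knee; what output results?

x − T + W/2 = -10 − (-10) + 3 = 3.
GR = (1 − 1/4) × 3² / 12 = 0.75 × 9 / 12 = 0.5625 dB.
Output = -10 − 0.5625 = -10.5625 dBFS.

-10.5625 dBFS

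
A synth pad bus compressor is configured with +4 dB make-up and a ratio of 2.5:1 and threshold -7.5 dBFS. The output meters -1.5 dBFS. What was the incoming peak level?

Before make-up, the level was -1.5 − 4 = -5.5 dBFS.
The compressed level sits -5.5 − (-7.5) = 2 dB over threshold.
Input overshoot = R × output overshoot = 5 dB → input = -7.5 + 5 = -2.5 dBFS.

-2.5 dBFS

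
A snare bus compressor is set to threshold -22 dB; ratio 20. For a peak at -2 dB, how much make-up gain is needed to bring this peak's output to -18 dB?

The peak compresses to -22 + 20/20 = -21 dB.
To reach -18 dB requires -18 − (-21) = 3 dB of make-up.

3 dB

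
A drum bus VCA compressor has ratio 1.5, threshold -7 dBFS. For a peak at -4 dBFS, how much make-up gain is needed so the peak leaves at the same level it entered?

1 dB

The peak compresses to -7 + 3/1.5 = -5 dBFS.
To reach -4 dBFS requires -4 − (-5) = 1 dB of make-up.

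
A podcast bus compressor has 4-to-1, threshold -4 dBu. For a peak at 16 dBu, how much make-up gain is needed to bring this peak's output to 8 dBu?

The peak compresses to -4 + 20/4 = 1 dBu.
To reach 8 dBu requires 8 − 1 = 7 dB of make-up.

7 dB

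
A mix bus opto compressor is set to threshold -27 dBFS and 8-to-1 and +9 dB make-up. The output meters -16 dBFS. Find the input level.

Stripping the +9 dB make-up gives -25 dBFS at the gain stage.
Post-compression overshoot = -25 − (-27) = 2 dB.
Undo the ratio: input overshoot = 2 × 8 = 16 dB, giving input = -11 dBFS.

-11 dBFS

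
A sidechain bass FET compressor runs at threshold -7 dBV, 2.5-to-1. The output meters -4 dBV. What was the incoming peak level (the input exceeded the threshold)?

Post-compression overshoot = -4 − (-7) = 3 dB.
Before 2.5:1 compression the overshoot was 3 × 2.5 = 7.5 dB, so input = -7 + 7.5 = 0.5 dBV.

0.5 dBV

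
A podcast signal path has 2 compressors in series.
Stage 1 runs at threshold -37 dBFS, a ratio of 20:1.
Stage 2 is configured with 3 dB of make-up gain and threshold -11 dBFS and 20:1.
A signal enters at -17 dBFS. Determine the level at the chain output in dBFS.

-33 dBFS

Stage 1: 20 dB above -37 dBFS, reduced 20:1 to 1 dB above → -36 dBFS.
Stage 2: -36 dBFS is at or below the -11 dBFS threshold — no compression; make-up brings it to -33 dBFS.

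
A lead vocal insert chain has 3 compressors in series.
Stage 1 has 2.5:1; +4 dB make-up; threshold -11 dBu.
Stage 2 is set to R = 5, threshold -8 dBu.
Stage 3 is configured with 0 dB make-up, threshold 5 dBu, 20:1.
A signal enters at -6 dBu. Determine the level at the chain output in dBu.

-7.4 dBu

Stage 1: 5 dB above -11 dBu, reduced 2.5:1 to 2 dB above → -9 dBu; +4 dB make-up → -5 dBu.
Stage 2: -5 dBu is 3 dB over -8 dBu; at 5:1 that becomes 0.6 dB over, giving -7.4 dBu.
Stage 3: below threshold (-7.4 ≤ 5); passes unchanged; output -7.4 dBu.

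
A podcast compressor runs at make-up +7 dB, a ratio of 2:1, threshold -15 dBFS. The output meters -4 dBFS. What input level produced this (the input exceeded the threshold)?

Remove make-up: -4 − 7 = -11 dBFS.
That's 4 dB above the -15 dBFS threshold.
Before 2:1 compression the overshoot was 4 × 2 = 8 dB, so input = -15 + 8 = -7 dBFS.

-7 dBFS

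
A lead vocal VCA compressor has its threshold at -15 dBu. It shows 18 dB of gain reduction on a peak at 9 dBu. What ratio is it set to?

Input overshoot = 9 − (-15) = 24 dB.
Output overshoot = 24 − 18 = 6 dB.
Ratio = input overshoot / output overshoot = 24 / 6 = 4.

4:1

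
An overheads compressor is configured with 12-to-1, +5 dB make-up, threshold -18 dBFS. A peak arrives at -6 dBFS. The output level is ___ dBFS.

The input is 12 dB above the -18 dBFS threshold.
12:1 compression reduces that to 12/12 = 1 dB over.
Output = -18 + 1 = -17 dBFS; make-up adds 5 dB, giving -12 dBFS.

-12 dBFS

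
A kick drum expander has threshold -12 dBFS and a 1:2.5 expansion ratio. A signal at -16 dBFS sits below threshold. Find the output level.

Undershoot = (-12) − (-16) = 4 dB.
At 1:2.5, that expands to 10 dB under threshold.
Output = -12 − 10 = -22 dBFS.

-22 dBFS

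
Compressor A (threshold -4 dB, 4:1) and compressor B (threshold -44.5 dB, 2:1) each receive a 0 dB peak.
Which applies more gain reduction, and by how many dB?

A: 4 dB over, compressed to 1 dB over, so 3 dB of GR.
B: 44.5 dB over, compressed to 22.25 dB over, so 22.25 dB of GR.
B reduces 19.25 dB more.

B, by 19.25 dB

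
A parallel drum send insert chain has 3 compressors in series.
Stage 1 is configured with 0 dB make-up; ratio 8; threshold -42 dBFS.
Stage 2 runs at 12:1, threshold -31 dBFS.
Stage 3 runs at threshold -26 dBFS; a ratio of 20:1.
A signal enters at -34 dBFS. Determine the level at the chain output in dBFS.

-41 dBFS

Stage 1: -34 dBFS is 8 dB over -42 dBFS; at 8:1 that becomes 1 dB over, giving -41 dBFS.
Stage 2: -41 dBFS is at or below the -31 dBFS threshold — no compression; output -41 dBFS.
Stage 3: -41 dBFS ≤ -26 dBFS, so stage 3 doesn't engage; output -41 dBFS.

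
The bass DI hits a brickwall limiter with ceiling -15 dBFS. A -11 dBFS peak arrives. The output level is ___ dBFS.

-15 dBFS

A brickwall limiter is an ∞:1 compressor: any input above the ceiling is clamped to -15 dBFS.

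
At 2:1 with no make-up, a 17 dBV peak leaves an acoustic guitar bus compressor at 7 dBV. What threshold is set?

Gain reduction = 17 − 7 = 10 dB; output overshoot = GR / (R − 1) = 10 / 1 = 10 dB.
Threshold = output − output overshoot = 7 − 10 = -3 dBV.

-3 dBV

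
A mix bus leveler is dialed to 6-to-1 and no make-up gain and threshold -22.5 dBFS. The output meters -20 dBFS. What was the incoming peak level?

-7.5 dBFS

That's 2.5 dB above the -22.5 dBFS threshold.
Undo the ratio: input overshoot = 2.5 × 6 = 15 dB, giving input = -7.5 dBFS.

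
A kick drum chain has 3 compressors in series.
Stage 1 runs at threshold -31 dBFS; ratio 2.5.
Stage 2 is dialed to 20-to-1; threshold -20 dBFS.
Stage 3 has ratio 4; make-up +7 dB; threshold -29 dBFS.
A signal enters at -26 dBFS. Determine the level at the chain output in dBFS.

-22 dBFS

Stage 1: -26 dBFS is 5 dB over -31 dBFS; at 2.5:1 that becomes 2 dB over, giving -29 dBFS.
Stage 2: -29 dBFS is at or below the -20 dBFS threshold — no compression; output -29 dBFS.
Stage 3: below threshold (-29 ≤ -29); passes unchanged; make-up brings it to -22 dBFS.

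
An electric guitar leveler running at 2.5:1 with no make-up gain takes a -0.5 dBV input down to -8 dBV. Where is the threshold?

-13 dBV

Gain reduction = -0.5 − (-8) = 7.5 dB; output overshoot = GR / (R − 1) = 7.5 / 1.5 = 5 dB.
Threshold = output − output overshoot = -8 − 5 = -13 dBV.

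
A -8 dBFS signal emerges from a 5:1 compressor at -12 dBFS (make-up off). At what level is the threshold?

-13 dBFS

Gain reduction = -8 − (-12) = 4 dB; output overshoot = GR / (R − 1) = 4 / 4 = 1 dB.
Threshold = output − output overshoot = -12 − 1 = -13 dBFS.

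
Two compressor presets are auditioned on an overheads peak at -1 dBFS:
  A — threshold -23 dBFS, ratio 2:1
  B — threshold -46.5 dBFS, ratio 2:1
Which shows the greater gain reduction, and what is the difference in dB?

A: 22 dB over, compressed to 11 dB over, so 11 dB of GR.
B: 45.5 dB over, compressed to 22.75 dB over, so 22.75 dB of GR.
B applies 11.75 dB more gain reduction.

B, by 11.75 dB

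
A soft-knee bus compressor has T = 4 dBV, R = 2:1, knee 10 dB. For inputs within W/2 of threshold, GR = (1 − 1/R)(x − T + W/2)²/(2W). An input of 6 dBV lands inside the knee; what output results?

4.775 dBV

x − T + W/2 = 6 − 4 + 5 = 7.
GR = (1 − 1/2) × 7² / 20 = 0.5 × 49 / 20 = 1.225 dB.
Output = 6 − 1.225 = 4.775 dBV.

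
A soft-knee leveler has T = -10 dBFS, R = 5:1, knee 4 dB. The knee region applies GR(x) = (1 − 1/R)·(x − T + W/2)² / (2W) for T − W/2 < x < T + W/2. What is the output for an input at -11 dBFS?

x − T + W/2 = -11 − (-10) + 2 = 1.
GR = (1 − 1/5) × 1² / 8 = 0.8 × 1 / 8 = 0.1 dB.
Output = -11 − 0.1 = -11.1 dBFS.

-11.1 dBFS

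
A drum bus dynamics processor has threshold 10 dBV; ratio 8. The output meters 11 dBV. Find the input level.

18 dBV

Post-compression overshoot = 11 − 10 = 1 dB.
Before 8:1 compression the overshoot was 1 × 8 = 8 dB, so input = 10 + 8 = 18 dBV.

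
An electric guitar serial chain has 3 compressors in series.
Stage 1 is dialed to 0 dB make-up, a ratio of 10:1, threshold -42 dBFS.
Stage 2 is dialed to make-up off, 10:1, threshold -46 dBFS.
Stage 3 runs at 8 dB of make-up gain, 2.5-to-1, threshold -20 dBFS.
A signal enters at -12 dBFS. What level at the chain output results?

Stage 1: -12 dBFS is 30 dB over -42 dBFS; at 10:1 that becomes 3 dB over, giving -39 dBFS.
Stage 2: -39 dBFS is 7 dB over -46 dBFS; at 10:1 that becomes 0.7 dB over, giving -45.3 dBFS.
Stage 3: -45.3 dBFS ≤ -20 dBFS, so stage 3 doesn't engage; make-up brings it to -37.3 dBFS.

-37.3 dBFS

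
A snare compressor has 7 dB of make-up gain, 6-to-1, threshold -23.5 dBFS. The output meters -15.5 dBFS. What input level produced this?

Remove make-up: -15.5 − 7 = -22.5 dBFS.
That's 1 dB above the -23.5 dBFS threshold.
Input overshoot = R × output overshoot = 6 dB → input = -23.5 + 6 = -17.5 dBFS.

-17.5 dBFS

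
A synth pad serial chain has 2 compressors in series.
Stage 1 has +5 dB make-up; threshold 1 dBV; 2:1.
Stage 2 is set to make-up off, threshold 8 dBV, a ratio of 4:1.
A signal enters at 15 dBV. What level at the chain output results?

Stage 1: 15 dBV is 14 dB over 1 dBV; at 2:1 that becomes 7 dB over, giving 8 dBV; +5 dB make-up → 13 dBV.
Stage 2: overshoot 5 dB → 5/4 = 1.25 dB → 9.25 dBV.

9.25 dBV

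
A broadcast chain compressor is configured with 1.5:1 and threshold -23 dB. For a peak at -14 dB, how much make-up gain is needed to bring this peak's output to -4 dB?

The peak compresses to -23 + 9/1.5 = -17 dB.
To reach -4 dB requires -4 − (-17) = 13 dB of make-up.

13 dB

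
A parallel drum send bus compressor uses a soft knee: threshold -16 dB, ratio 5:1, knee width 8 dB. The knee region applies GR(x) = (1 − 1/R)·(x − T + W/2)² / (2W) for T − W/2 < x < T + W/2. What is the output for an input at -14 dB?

-15.8 dB

x − T + W/2 = -14 − (-16) + 4 = 6.
GR = (1 − 1/5) × 6² / 16 = 0.8 × 36 / 16 = 1.8 dB.
Output = -14 − 1.8 = -15.8 dB.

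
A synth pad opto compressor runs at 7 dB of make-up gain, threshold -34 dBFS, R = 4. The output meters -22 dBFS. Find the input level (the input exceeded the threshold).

-14 dBFS

Stripping the +7 dB make-up gives -29 dBFS at the gain stage.
The compressed level sits -29 − (-34) = 5 dB over threshold.
Undo the ratio: input overshoot = 5 × 4 = 20 dB, giving input = -14 dBFS.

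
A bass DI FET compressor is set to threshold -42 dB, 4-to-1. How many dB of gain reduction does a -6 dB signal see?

27 dB

The signal is 36 dB above threshold.
After 4:1 compression the overshoot becomes 36/4 = 9 dB.
GR = overshoot in − overshoot out = 36 − 9 = 27 dB.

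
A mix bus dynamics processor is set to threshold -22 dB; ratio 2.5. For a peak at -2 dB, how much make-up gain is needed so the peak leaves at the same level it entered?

12 dB

Without make-up, output = threshold + overshoot/2.5 = -22 + 8 = -14 dB.
Gap to target: 12 dB.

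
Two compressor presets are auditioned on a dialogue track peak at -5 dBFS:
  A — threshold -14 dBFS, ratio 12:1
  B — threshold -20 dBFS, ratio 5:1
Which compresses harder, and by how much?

B, by 3.75 dB

A: overshoot 9 dB → output overshoot 0.75 dB → GR 8.25 dB.
B: overshoot 15 dB → output overshoot 3 dB → GR 12 dB.
B applies 3.75 dB more gain reduction.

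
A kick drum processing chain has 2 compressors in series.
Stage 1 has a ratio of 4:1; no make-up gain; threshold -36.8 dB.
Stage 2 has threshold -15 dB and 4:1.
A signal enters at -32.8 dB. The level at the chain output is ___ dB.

-35.8 dB

Stage 1: -32.8 dB is 4 dB over -36.8 dB; at 4:1 that becomes 1 dB over, giving -35.8 dB.
Stage 2: below threshold (-35.8 ≤ -15); passes unchanged; output -35.8 dB.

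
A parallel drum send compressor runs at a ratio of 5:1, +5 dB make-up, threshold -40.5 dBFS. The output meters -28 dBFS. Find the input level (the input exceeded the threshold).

-3 dBFS

Before make-up, the level was -28 − 5 = -33 dBFS.
The compressed level sits -33 − (-40.5) = 7.5 dB over threshold.
Undo the ratio: input overshoot = 7.5 × 5 = 37.5 dB, giving input = -3 dBFS.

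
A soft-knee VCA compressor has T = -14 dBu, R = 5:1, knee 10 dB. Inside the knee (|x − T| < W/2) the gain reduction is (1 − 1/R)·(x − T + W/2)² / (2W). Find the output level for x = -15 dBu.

-15.64 dBu

x − T + W/2 = -15 − (-14) + 5 = 4.
GR = (1 − 1/5) × 4² / 20 = 0.8 × 16 / 20 = 0.64 dB.
Output = -15 − 0.64 = -15.64 dBu.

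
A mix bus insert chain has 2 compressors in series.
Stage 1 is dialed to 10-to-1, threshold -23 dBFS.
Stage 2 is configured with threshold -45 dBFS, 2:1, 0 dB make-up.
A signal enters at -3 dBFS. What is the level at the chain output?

Stage 1: -3 dBFS is 20 dB over -23 dBFS; at 10:1 that becomes 2 dB over, giving -21 dBFS.
Stage 2: -21 dBFS is 24 dB over -45 dBFS; at 2:1 that becomes 12 dB over, giving -33 dBFS.

-33 dBFS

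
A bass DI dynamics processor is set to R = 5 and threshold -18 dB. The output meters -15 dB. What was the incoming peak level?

-3 dB

The compressed level sits -15 − (-18) = 3 dB over threshold.
Before 5:1 compression the overshoot was 3 × 5 = 15 dB, so input = -18 + 15 = -3 dB.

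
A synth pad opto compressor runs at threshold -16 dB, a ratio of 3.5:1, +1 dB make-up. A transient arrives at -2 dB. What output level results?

-11 dB

The input is 14 dB above the -16 dB threshold.
3.5:1 compression reduces that to 14/3.5 = 4 dB over.
That puts the output at -12 dB; make-up adds 1 dB, giving -11 dB.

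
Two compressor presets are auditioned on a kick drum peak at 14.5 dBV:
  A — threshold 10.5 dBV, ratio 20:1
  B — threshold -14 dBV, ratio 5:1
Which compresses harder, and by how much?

B, by 19 dB

A: GR = 4 − 4/20 = 3.8 dB.
B: GR = 28.5 − 28.5/5 = 22.8 dB.
B reduces 19 dB more.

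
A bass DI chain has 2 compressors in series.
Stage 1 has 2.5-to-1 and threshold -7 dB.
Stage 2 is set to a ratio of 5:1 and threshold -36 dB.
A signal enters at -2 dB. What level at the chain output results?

-29.8 dB

Stage 1: -2 dB is 5 dB over -7 dB; at 2.5:1 that becomes 2 dB over, giving -5 dB.
Stage 2: overshoot 31 dB → 31/5 = 6.2 dB → -29.8 dB.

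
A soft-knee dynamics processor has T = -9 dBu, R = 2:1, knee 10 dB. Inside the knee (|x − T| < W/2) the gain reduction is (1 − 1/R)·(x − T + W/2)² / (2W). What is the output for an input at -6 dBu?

x − T + W/2 = -6 − (-9) + 5 = 8.
GR = (1 − 1/2) × 8² / 20 = 0.5 × 64 / 20 = 1.6 dB.
Output = -6 − 1.6 = -7.6 dBu.

-7.6 dBu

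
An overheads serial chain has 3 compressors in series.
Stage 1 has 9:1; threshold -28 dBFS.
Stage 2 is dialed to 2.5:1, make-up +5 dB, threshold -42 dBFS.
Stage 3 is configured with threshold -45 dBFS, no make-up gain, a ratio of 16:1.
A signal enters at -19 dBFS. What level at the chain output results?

-44.125 dBFS

Stage 1: 9 dB above -28 dBFS, reduced 9:1 to 1 dB above → -27 dBFS.
Stage 2: overshoot 15 dB → 15/2.5 = 6 dB → -36 dBFS; +5 dB make-up → -31 dBFS.
Stage 3: 14 dB above -45 dBFS, reduced 16:1 to 0.875 dB above → -44.125 dBFS.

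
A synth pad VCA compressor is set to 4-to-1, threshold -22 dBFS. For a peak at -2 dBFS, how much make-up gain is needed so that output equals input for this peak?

Without make-up, output = threshold + overshoot/4 = -22 + 5 = -17 dBFS.
Gap to target: 15 dB.

15 dB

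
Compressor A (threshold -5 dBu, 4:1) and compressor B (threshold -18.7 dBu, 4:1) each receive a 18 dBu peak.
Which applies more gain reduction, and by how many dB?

B, by 10.275 dB

A: GR = 23 − 23/4 = 17.25 dB.
B: GR = 36.7 − 36.7/4 = 27.525 dB.
Difference: 10.275 dB in favour of B.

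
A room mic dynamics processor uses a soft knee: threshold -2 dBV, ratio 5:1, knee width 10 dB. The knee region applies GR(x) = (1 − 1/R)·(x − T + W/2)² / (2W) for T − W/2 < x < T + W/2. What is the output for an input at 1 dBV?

-1.56 dBV

x − T + W/2 = 1 − (-2) + 5 = 8.
GR = (1 − 1/5) × 8² / 20 = 0.8 × 64 / 20 = 2.56 dB.
Output = 1 − 2.56 = -1.56 dBV.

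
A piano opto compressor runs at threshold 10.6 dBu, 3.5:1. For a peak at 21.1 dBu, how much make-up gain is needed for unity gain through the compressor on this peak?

7.5 dB

Overshoot 10.5 dB → 10.5/3.5 = 3 dB after compression, so the compressed level is 10.6 + 3 = 13.6 dBu.
Make-up = target − compressed = 21.1 − 13.6 = 7.5 dB.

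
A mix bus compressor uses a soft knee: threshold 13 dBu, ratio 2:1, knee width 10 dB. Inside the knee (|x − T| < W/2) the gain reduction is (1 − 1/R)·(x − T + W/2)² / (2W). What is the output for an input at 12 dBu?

11.6 dBu

x − T + W/2 = 12 − 13 + 5 = 4.
GR = (1 − 1/2) × 4² / 20 = 0.5 × 16 / 20 = 0.4 dB.
Output = 12 − 0.4 = 11.6 dBu.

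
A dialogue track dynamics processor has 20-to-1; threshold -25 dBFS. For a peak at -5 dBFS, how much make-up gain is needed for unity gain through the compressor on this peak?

Overshoot 20 dB → 20/20 = 1 dB after compression, so the compressed level is -25 + 1 = -24 dBFS.
Make-up = target − compressed = -5 − (-24) = 19 dB.

19 dB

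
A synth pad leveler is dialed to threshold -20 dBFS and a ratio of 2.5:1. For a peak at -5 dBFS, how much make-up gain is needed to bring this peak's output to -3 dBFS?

Without make-up, output = threshold + overshoot/2.5 = -20 + 6 = -14 dBFS.
Gap to target: 11 dB.

11 dB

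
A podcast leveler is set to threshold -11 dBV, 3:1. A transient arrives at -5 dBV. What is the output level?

The input is 6 dB above the -11 dBV threshold.
At 3:1 the overshoot is divided by 3, leaving 2 dB above threshold.
Output = -11 + 2 = -9 dBV.

-9 dBV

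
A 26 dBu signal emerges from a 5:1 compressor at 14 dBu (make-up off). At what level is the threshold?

11 dBu

Let T be the threshold. Output overshoot = (input overshoot)/R, so 14 − T = (26 − T)/5.
5·(14 − T) = 26 − T → 4·T = 70 − 26 = 44.
T = 44/4 = 11 dBu.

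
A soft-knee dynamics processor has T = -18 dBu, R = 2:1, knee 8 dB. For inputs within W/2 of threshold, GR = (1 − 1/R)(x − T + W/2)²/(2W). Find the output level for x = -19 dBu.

-19.28125 dBu

x − T + W/2 = -19 − (-18) + 4 = 3.
GR = (1 − 1/2) × 3² / 16 = 0.5 × 9 / 16 = 0.28125 dB.
Output = -19 − 0.28125 = -19.28125 dBu.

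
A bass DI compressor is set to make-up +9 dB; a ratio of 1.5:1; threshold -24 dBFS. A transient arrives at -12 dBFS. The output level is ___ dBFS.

Overshoot: -12 − (-24) = 12 dB.
At 1.5:1 the overshoot is divided by 1.5, leaving 8 dB above threshold.
So the level is -24 + 8 = -16 dBFS; make-up adds 9 dB, giving -7 dBFS.

-7 dBFS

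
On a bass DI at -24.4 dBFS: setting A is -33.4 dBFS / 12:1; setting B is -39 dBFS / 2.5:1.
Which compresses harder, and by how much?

A: overshoot 9 dB → output overshoot 0.75 dB → GR 8.25 dB.
B: overshoot 14.6 dB → output overshoot 5.84 dB → GR 8.76 dB.
B reduces 0.51 dB more.

B, by 0.51 dB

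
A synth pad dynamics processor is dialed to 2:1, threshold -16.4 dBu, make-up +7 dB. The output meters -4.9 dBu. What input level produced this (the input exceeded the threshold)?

Remove make-up: -4.9 − 7 = -11.9 dBu.
Post-compression overshoot = -11.9 − (-16.4) = 4.5 dB.
Before 2:1 compression the overshoot was 4.5 × 2 = 9 dB, so input = -16.4 + 9 = -7.4 dBu.

-7.4 dBu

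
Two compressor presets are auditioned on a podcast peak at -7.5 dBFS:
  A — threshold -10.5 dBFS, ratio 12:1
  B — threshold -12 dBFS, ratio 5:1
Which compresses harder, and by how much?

A: 3 dB over, compressed to 0.25 dB over, so 2.75 dB of GR.
B: 4.5 dB over, compressed to 0.9 dB over, so 3.6 dB of GR.
B reduces 0.85 dB more.

B, by 0.85 dB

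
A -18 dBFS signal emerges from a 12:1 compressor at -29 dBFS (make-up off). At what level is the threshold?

-30 dBFS

Let T be the threshold. Output overshoot = (input overshoot)/R, so -29 − T = (-18 − T)/12.
12·(-29 − T) = -18 − T → 11·T = -348 − (-18) = -330.
T = -330/11 = -30 dBFS.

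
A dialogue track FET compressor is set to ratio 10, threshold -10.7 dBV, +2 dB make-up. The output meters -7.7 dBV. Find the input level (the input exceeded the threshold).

-0.7 dBV

Before make-up, the level was -7.7 − 2 = -9.7 dBV.
The compressed level sits -9.7 − (-10.7) = 1 dB over threshold.
Input overshoot = R × output overshoot = 10 dB → input = -10.7 + 10 = -0.7 dBV.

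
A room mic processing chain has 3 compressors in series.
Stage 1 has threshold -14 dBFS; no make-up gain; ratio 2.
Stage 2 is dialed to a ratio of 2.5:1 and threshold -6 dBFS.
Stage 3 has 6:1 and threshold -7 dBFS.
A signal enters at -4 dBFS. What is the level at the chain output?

Stage 1: overshoot 10 dB → 10/2 = 5 dB → -9 dBFS.
Stage 2: -9 dBFS is at or below the -6 dBFS threshold — no compression; output -9 dBFS.
Stage 3: below threshold (-9 ≤ -7); passes unchanged; output -9 dBFS.

-9 dBFS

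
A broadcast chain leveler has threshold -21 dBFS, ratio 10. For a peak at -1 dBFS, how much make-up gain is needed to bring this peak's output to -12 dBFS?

Without make-up, output = threshold + overshoot/10 = -21 + 2 = -19 dBFS.
Gap to target: 7 dB.

7 dB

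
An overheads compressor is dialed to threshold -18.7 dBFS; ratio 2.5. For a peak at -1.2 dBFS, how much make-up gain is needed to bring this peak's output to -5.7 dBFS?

Overshoot 17.5 dB → 17.5/2.5 = 7 dB after compression, so the compressed level is -18.7 + 7 = -11.7 dBFS.
Make-up = target − compressed = -5.7 − (-11.7) = 6 dB.

6 dB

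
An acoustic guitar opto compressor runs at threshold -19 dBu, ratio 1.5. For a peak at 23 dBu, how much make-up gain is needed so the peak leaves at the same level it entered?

14 dB

Overshoot 42 dB → 42/1.5 = 28 dB after compression, so the compressed level is -19 + 28 = 9 dBu.
Make-up = target − compressed = 23 − 9 = 14 dB.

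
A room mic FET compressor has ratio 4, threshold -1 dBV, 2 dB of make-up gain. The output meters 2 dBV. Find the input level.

Before make-up, the level was 2 − 2 = 0 dBV.
The compressed level sits 0 − (-1) = 1 dB over threshold.
Undo the ratio: input overshoot = 1 × 4 = 4 dB, giving input = 3 dBV.

3 dBV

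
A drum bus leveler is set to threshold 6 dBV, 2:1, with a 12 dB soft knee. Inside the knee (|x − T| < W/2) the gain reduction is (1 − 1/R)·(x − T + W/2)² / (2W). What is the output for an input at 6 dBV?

x − T + W/2 = 6 − 6 + 6 = 6.
GR = (1 − 1/2) × 6² / 24 = 0.5 × 36 / 24 = 0.75 dB.
Output = 6 − 0.75 = 5.25 dBV.

5.25 dBV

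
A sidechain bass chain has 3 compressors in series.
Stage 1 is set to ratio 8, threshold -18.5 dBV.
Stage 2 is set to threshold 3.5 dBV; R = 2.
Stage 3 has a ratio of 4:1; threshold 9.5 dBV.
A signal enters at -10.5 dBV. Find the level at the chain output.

-17.5 dBV

Stage 1: -10.5 dBV is 8 dB over -18.5 dBV; at 8:1 that becomes 1 dB over, giving -17.5 dBV.
Stage 2: below threshold (-17.5 ≤ 3.5); passes unchanged; output -17.5 dBV.
Stage 3: -17.5 dBV is at or below the 9.5 dBV threshold — no compression; output -17.5 dBV.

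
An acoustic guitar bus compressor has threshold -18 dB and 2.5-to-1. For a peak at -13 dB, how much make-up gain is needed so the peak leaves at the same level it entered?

3 dB

Without make-up, output = threshold + overshoot/2.5 = -18 + 2 = -16 dB.
Gap to target: 3 dB.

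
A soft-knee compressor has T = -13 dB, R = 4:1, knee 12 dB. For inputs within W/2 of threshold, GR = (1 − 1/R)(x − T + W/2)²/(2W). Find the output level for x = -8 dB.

-11.78125 dB

x − T + W/2 = -8 − (-13) + 6 = 11.
GR = (1 − 1/4) × 11² / 24 = 0.75 × 121 / 24 = 3.78125 dB.
Output = -8 − 3.78125 = -11.78125 dB.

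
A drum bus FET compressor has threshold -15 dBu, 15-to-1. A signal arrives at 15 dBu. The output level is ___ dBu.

The input is 30 dB above the -15 dBu threshold.
15:1 compression reduces that to 30/15 = 2 dB over.
That puts the output at -13 dBu.

-13 dBu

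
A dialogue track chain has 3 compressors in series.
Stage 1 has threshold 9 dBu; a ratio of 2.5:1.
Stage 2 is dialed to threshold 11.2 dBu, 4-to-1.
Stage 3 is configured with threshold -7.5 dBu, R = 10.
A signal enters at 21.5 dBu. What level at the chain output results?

-5.56 dBu

Stage 1: overshoot 12.5 dB → 12.5/2.5 = 5 dB → 14 dBu.
Stage 2: 14 dBu is 2.8 dB over 11.2 dBu; at 4:1 that becomes 0.7 dB over, giving 11.9 dBu.
Stage 3: 19.4 dB above -7.5 dBu, reduced 10:1 to 1.94 dB above → -5.56 dBu.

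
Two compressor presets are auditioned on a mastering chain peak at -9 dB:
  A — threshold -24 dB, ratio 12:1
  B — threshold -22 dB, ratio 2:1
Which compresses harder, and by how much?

A, by 7.25 dB

A: overshoot 15 dB → output overshoot 1.25 dB → GR 13.75 dB.
B: overshoot 13 dB → output overshoot 6.5 dB → GR 6.5 dB.
A applies 7.25 dB more gain reduction.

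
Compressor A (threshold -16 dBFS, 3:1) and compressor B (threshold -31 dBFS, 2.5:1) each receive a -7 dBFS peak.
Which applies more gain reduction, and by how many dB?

A: overshoot 9 dB → output overshoot 3 dB → GR 6 dB.
B: overshoot 24 dB → output overshoot 9.6 dB → GR 14.4 dB.
B applies 8.4 dB more gain reduction.

B, by 8.4 dB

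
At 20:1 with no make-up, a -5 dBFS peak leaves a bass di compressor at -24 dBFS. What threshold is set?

-25 dBFS

Gain reduction = -5 − (-24) = 19 dB; output overshoot = GR / (R − 1) = 19 / 19 = 1 dB.
Threshold = output − output overshoot = -24 − 1 = -25 dBFS.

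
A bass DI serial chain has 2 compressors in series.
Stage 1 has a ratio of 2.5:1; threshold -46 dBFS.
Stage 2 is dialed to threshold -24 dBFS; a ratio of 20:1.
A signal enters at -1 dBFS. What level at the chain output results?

Stage 1: overshoot 45 dB → 45/2.5 = 18 dB → -28 dBFS.
Stage 2: -28 dBFS ≤ -24 dBFS, so stage 2 doesn't engage; output -28 dBFS.

-28 dBFS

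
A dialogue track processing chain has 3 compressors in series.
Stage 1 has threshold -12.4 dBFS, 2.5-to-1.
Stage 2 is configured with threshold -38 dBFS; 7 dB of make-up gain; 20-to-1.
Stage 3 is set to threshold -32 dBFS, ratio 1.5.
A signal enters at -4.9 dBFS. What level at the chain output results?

-30.38 dBFS

Stage 1: 7.5 dB above -12.4 dBFS, reduced 2.5:1 to 3 dB above → -9.4 dBFS.
Stage 2: -9.4 dBFS is 28.6 dB over -38 dBFS; at 20:1 that becomes 1.43 dB over, giving -36.57 dBFS; +7 dB make-up → -29.57 dBFS.
Stage 3: overshoot 2.43 dB → 2.43/1.5 = 1.62 dB → -30.38 dBFS.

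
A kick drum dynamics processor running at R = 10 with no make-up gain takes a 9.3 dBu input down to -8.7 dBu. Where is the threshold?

Input is 20 dB above T (since output overshoot × R = input overshoot: (-8.7 − T)·10 = 9.3 − T gives T = -10.7 dBu).
Check: -10.7 + (9.3 − (-10.7))/10 = -10.7 + 2 = -8.7 dBu. ✓

-10.7 dBu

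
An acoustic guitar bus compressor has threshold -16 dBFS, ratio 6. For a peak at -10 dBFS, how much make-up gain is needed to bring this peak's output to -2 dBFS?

13 dB

The peak compresses to -16 + 6/6 = -15 dBFS.
To reach -2 dBFS requires -2 − (-15) = 13 dB of make-up.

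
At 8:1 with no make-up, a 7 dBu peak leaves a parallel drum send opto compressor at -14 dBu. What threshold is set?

Gain reduction = 7 − (-14) = 21 dB; output overshoot = GR / (R − 1) = 21 / 7 = 3 dB.
Threshold = output − output overshoot = -14 − 3 = -17 dBu.

-17 dBu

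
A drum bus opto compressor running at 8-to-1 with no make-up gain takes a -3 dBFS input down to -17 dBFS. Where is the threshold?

Gain reduction = -3 − (-17) = 14 dB; output overshoot = GR / (R − 1) = 14 / 7 = 2 dB.
Threshold = output − output overshoot = -17 − 2 = -19 dBFS.

-19 dBFS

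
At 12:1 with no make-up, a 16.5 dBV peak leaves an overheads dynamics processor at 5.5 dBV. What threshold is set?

Let T be the threshold. Output overshoot = (input overshoot)/R, so 5.5 − T = (16.5 − T)/12.
12·(5.5 − T) = 16.5 − T → 11·T = 66 − 16.5 = 49.5.
T = 49.5/11 = 4.5 dBV.

4.5 dBV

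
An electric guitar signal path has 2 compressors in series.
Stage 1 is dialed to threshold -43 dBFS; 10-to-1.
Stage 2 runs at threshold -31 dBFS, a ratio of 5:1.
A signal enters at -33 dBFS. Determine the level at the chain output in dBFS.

Stage 1: overshoot 10 dB → 10/10 = 1 dB → -42 dBFS.
Stage 2: below threshold (-42 ≤ -31); passes unchanged; output -42 dBFS.

-42 dBFS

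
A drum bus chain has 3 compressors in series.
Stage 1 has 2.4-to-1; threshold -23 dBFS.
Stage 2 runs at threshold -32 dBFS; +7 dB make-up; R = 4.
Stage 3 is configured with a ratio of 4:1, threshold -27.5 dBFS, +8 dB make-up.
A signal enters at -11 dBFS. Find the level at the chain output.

Stage 1: overshoot 12 dB → 12/2.4 = 5 dB → -18 dBFS.
Stage 2: 14 dB above -32 dBFS, reduced 4:1 to 3.5 dB above → -28.5 dBFS; +7 dB make-up → -21.5 dBFS.
Stage 3: -21.5 dBFS is 6 dB over -27.5 dBFS; at 4:1 that becomes 1.5 dB over, giving -26 dBFS; +8 dB make-up → -18 dBFS.

-18 dBFS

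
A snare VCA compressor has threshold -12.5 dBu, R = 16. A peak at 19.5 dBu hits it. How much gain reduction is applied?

Overshoot = 19.5 − (-12.5) = 32 dB.
A 16:1 ratio leaves 2 dB of that excess.
GR = overshoot in − overshoot out = 32 − 2 = 30 dB.

30 dB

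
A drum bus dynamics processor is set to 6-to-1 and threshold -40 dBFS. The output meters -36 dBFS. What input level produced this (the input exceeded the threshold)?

-16 dBFS

That's 4 dB above the -40 dBFS threshold.
Input overshoot = R × output overshoot = 24 dB → input = -40 + 24 = -16 dBFS.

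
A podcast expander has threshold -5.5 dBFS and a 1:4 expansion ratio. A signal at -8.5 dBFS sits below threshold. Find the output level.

-17.5 dBFS

The input is 3 dB below the -5.5 dBFS threshold.
A 1:4 expander multiplies undershoot by 4: 3 × 4 = 12 dB below threshold.
Output = -5.5 − 12 = -17.5 dBFS.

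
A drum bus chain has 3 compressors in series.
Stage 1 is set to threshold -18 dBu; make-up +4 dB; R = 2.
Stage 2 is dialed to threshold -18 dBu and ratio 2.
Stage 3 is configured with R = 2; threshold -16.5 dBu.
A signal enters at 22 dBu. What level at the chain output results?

Stage 1: 40 dB above -18 dBu, reduced 2:1 to 20 dB above → 2 dBu; +4 dB make-up → 6 dBu.
Stage 2: overshoot 24 dB → 24/2 = 12 dB → -6 dBu.
Stage 3: -6 dBu is 10.5 dB over -16.5 dBu; at 2:1 that becomes 5.25 dB over, giving -11.25 dBu.

-11.25 dBu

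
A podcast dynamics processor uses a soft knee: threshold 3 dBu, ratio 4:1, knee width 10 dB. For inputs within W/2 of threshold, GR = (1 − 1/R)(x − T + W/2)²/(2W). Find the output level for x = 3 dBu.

x − T + W/2 = 3 − 3 + 5 = 5.
GR = (1 − 1/4) × 5² / 20 = 0.75 × 25 / 20 = 0.9375 dB.
Output = 3 − 0.9375 = 2.0625 dBu.

2.0625 dBu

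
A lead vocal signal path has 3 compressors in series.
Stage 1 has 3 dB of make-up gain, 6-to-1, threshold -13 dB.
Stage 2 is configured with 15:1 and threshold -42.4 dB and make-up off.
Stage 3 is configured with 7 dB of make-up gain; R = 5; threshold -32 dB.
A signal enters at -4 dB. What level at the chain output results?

-33.14 dB

Stage 1: -4 dB is 9 dB over -13 dB; at 6:1 that becomes 1.5 dB over, giving -11.5 dB; +3 dB make-up → -8.5 dB.
Stage 2: -8.5 dB is 33.9 dB over -42.4 dB; at 15:1 that becomes 2.26 dB over, giving -40.14 dB.
Stage 3: -40.14 dB ≤ -32 dB, so stage 3 doesn't engage; make-up brings it to -33.14 dB.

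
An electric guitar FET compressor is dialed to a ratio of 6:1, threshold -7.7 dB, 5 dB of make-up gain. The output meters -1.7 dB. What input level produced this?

Remove make-up: -1.7 − 5 = -6.7 dB.
Post-compression overshoot = -6.7 − (-7.7) = 1 dB.
Before 6:1 compression the overshoot was 1 × 6 = 6 dB, so input = -7.7 + 6 = -1.7 dB.

-1.7 dB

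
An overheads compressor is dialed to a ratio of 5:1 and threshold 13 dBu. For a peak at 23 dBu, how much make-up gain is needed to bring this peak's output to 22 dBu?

7 dB

The peak compresses to 13 + 10/5 = 15 dBu.
To reach 22 dBu requires 22 − 15 = 7 dB of make-up.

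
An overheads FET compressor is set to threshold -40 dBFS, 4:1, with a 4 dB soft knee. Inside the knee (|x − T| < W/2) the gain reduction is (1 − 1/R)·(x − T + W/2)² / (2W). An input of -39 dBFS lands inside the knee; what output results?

-39.84375 dBFS

x − T + W/2 = -39 − (-40) + 2 = 3.
GR = (1 − 1/4) × 3² / 8 = 0.75 × 9 / 8 = 0.84375 dB.
Output = -39 − 0.84375 = -39.84375 dBFS.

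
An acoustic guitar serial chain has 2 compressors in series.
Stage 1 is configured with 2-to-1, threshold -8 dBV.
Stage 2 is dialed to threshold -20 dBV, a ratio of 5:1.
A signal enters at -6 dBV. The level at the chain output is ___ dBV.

-17.4 dBV

Stage 1: -6 dBV is 2 dB over -8 dBV; at 2:1 that becomes 1 dB over, giving -7 dBV.
Stage 2: overshoot 13 dB → 13/5 = 2.6 dB → -17.4 dBV.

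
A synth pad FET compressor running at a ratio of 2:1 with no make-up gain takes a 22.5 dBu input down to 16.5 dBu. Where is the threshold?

Input is 12 dB above T (since output overshoot × R = input overshoot: (16.5 − T)·2 = 22.5 − T gives T = 10.5 dBu).
Check: 10.5 + (22.5 − 10.5)/2 = 10.5 + 6 = 16.5 dBu. ✓

10.5 dBu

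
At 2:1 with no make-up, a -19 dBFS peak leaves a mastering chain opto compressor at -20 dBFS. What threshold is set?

Let T be the threshold. Output overshoot = (input overshoot)/R, so -20 − T = (-19 − T)/2.
2·(-20 − T) = -19 − T → 1·T = -40 − (-19) = -21.
T = -21/1 = -21 dBFS.

-21 dBFS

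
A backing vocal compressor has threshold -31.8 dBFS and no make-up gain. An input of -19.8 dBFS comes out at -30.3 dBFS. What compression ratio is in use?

8:1

Input overshoot = -19.8 − (-31.8) = 12 dB; output overshoot = -30.3 − (-31.8) = 1.5 dB.
Ratio = 12 / 1.5 = 8.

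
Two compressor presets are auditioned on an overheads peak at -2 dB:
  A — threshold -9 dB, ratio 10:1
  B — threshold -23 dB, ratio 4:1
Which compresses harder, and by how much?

A: GR = 7 − 7/10 = 6.3 dB.
B: GR = 21 − 21/4 = 15.75 dB.
B applies 9.45 dB more gain reduction.

B, by 9.45 dB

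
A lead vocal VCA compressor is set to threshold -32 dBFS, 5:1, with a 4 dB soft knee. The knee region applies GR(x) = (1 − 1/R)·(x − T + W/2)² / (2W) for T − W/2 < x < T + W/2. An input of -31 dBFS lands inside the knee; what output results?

-31.9 dBFS

x − T + W/2 = -31 − (-32) + 2 = 3.
GR = (1 − 1/5) × 3² / 8 = 0.8 × 9 / 8 = 0.9 dB.
Output = -31 − 0.9 = -31.9 dBFS.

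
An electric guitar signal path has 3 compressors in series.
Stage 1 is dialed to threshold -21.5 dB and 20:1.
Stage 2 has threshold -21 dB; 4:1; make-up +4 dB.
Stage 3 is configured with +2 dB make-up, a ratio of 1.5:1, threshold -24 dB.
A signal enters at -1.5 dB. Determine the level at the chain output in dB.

Stage 1: 20 dB above -21.5 dB, reduced 20:1 to 1 dB above → -20.5 dB.
Stage 2: -20.5 dB is 0.5 dB over -21 dB; at 4:1 that becomes 0.125 dB over, giving -20.875 dB; +4 dB make-up → -16.875 dB.
Stage 3: 7.125 dB above -24 dB, reduced 1.5:1 to 4.75 dB above → -19.25 dB; +2 dB make-up → -17.25 dB.

-17.25 dB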